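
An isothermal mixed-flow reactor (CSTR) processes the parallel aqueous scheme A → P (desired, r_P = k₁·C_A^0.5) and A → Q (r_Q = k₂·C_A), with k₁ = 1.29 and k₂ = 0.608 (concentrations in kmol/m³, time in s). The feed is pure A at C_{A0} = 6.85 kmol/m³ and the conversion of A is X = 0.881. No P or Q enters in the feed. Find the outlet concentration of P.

Exit C_A = C_{A0}(1−X) = 6.85×0.119 = 0.8151 kmol/m³.
In a CSTR the entire volume is at exit conditions, so r_P = 1.29×0.8151^0.5 = 1.165 and r_Q = 0.608×0.8151 = 0.4956.
Fraction of consumed A going to P: r_P/(r_P+r_Q) = 0.7015.
C_P = 0.7015·C_{A0}·X = 0.7015×6.85×0.881 = 4.23 kmol/m³.

4.23 kmol/m³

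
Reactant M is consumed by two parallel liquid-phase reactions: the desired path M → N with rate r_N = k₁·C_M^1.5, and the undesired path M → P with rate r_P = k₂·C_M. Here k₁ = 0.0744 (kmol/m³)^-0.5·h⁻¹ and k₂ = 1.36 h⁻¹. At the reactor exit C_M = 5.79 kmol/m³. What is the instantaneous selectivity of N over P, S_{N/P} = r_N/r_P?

0.132

S_{N/P} = r_N/r_P = (k₁·C_M^1.5)/(k₂·C_M) = (k₁/k₂)·C_M^0.5.
= (0.0744×5.790^1.5) / (1.36×5.790) = 1.037/7.874 = 0.132.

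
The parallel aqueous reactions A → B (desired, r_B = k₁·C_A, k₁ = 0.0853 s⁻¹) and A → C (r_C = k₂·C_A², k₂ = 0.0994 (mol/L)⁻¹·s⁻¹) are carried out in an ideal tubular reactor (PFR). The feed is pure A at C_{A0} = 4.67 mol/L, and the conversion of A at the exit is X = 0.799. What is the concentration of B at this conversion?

C_A = C_{A0}(1−X) = 0.9387 mol/L.
Along a PFR/batch, dC_B/dC_A = −r_B/(r_B+r_C) = −k₁/(k₁+k₂·C_A).
Integrating from C_{A0} to C_A: C_B = (0.0853/0.0994)·ln[(0.0853+0.0994·4.67)/(0.0853+0.0994·0.939)] = 0.8581·ln(0.5495/0.1786) = 0.9644 mol/L.

0.964 mol/L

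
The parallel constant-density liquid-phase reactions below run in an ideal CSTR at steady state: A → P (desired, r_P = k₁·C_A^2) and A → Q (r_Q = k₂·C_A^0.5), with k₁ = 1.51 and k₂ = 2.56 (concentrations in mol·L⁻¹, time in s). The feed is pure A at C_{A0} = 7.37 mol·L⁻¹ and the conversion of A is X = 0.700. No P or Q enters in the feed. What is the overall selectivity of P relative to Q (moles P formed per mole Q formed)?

1.94

Exit C_A = C_{A0}(1−X) = 7.37×0.300 = 2.211 mol·L⁻¹.
Rates in a CSTR are evaluated at the outlet concentration: r_P = 1.51×2.211^2 = 7.382, r_Q = 2.56×2.211^0.5 = 3.807.
Overall selectivity = C_P/C_Q = r_Pτ/(r_Qτ) = r_P/r_Q = 1.94.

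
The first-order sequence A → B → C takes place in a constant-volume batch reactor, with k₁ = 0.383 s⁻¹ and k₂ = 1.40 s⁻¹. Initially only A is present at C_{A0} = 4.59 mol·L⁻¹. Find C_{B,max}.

At the optimum, C_{B,max}/C_{A0} = (k₁/k₂)^[k₂/(k₂−k₁)].
= (0.383/1.40)^(1.40/(1.40−0.383)) = (0.2736)^(1.377) = 0.1679.
C_{B,max} = 0.1679×4.59 = 0.771 mol·L⁻¹.

0.771 mol·L⁻¹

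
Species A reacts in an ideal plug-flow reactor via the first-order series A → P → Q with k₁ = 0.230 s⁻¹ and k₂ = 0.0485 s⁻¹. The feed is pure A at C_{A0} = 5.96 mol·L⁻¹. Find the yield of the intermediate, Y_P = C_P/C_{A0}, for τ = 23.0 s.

0.409

For first-order series with pure A initially, C_P(τ) = k₁C_{A0}/(k₂−k₁)·(e^(−k₁τ) − e^(−k₂τ)).
e^(−k₁τ) = e^(−0.230×23.0) = e^(−5.290) = 0.005042; e^(−k₂τ) = e^(−1.115) = 0.3278.
C_P = 0.230×5.96/(0.0485−0.230) × (0.005042−0.3278) = (-7.553)×(-0.3227) = 2.437 mol·L⁻¹.
Y_P = C_P/C_{A0} = 2.437/5.96 = 0.409.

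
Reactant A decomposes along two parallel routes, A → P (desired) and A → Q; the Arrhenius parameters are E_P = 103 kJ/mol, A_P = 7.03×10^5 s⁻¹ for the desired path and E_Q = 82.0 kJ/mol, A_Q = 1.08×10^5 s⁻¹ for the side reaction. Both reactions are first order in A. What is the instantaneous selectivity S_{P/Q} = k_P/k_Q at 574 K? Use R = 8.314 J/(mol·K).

With equal orders, S_{P/Q} = k_P/k_Q = (A_P/A_Q)·exp[(E_Q−E_P)/(RT)].
(E_Q−E_P)/(RT) = (82.0−103)×10³/(8.314×574) = -21000/4772 = -4.400.
k_P/k_Q = (7.03×10^5/1.08×10^5)·exp(-4.400) = 6.509 × 0.01227 = 0.0799.
Since E_P > E_Q, raising the temperature improves selectivity toward P.

0.0799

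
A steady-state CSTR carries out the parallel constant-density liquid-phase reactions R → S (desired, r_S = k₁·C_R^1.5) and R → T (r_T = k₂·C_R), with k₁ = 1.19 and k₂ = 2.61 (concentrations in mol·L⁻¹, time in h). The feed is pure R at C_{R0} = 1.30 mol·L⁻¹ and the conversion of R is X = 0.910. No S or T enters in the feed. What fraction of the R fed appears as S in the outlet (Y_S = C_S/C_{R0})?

0.123

Exit C_R = C_{R0}(1−X) = 1.30×0.0900 = 0.1170 mol·L⁻¹.
A CSTR operates uniformly at the exit composition, giving r_S = 0.04762 and r_T = 0.3054 (each k·C_R^n at C_R = 0.1170).
Fraction of consumed R going to S: r_S/(r_S+r_T) = 0.1349.
C_S = 0.1349·C_{R0}·X = 0.1349×1.30×0.910 = 0.160 mol·L⁻¹; Y_S = C_S/C_{R0} = 0.123.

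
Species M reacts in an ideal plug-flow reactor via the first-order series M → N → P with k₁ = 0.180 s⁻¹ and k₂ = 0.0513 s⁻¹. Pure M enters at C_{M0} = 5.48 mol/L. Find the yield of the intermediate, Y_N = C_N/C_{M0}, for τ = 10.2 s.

0.606

The intermediate concentration in a first-order A→B→C sequence is C_N = k₁C_{M0}(e^(−k₁τ) − e^(−k₂τ))/(k₂−k₁).
e^(−k₁τ) = e^(−0.180×10.2) = e^(−1.836) = 0.1595; e^(−k₂τ) = e^(−0.5233) = 0.5926.
C_N = 0.180×5.48/(0.0513−0.180) × (0.1595−0.5926) = (-7.664)×(-0.4331) = 3.320 mol/L.
Y_N = C_N/C_{M0} = 3.320/5.48 = 0.606.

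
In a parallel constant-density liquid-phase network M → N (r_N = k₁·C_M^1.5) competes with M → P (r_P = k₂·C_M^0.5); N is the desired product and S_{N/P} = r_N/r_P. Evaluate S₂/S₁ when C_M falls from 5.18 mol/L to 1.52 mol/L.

0.293

S_{N/P} = (k₁/k₂)·C_M, so S₂/S₁ = (C_{M,2}/C_{M,1}).
= 1.52/5.18 = 0.293.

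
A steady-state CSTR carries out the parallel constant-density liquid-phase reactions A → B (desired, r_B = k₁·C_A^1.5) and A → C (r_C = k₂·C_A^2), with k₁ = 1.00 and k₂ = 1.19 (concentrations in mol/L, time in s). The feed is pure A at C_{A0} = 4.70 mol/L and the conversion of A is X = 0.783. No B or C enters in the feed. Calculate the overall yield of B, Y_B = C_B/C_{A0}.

Exit C_A = C_{A0}(1−X) = 4.70×0.217 = 1.020 mol/L.
Rates in a CSTR are evaluated at the outlet concentration: r_B = 1.00×1.020^1.5 = 1.030, r_C = 1.19×1.020^2 = 1.238.
Fraction of consumed A going to B: r_B/(r_B+r_C) = 0.4542.
C_B = 0.4542·C_{A0}·X = 0.4542×4.70×0.783 = 1.67 mol/L; Y_B = C_B/C_{A0} = 0.356.

0.356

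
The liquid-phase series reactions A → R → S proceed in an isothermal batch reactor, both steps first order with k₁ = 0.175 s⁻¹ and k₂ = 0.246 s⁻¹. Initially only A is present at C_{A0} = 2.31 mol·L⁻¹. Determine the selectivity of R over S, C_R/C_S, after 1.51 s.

4.83

For first-order series with pure A initially, C_R(t) = k₁C_{A0}/(k₂−k₁)·(e^(−k₁t) − e^(−k₂t)).
e^(−k₁t) = e^(−0.175×1.51) = e^(−0.2642) = 0.7678; e^(−k₂t) = e^(−0.3715) = 0.6897.
C_R = 0.175×2.31/(0.246−0.175) × (0.7678−0.6897) = 5.694×0.07805 = 0.4444 mol·L⁻¹.
C_A = C_{A0}e^(−k₁t) = 1.774 mol·L⁻¹, so C_S = C_{A0}−C_A−C_R = 0.09201 mol·L⁻¹; C_R/C_S = 4.83.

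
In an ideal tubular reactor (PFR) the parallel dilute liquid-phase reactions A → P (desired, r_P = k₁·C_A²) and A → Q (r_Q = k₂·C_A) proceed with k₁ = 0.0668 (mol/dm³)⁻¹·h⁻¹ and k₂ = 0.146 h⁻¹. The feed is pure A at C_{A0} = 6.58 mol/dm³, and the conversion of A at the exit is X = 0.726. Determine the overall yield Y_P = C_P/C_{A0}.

0.464

C_A = C_{A0}(1−X) = 1.803 mol/dm³.
Along a PFR/batch, dC_Q/dC_A = −r_Q/(r_P+r_Q) = −k₂/(k₂+k₁·C_A).
Integrating from C_{A0} to C_A: C_Q = (0.146/0.0668)·ln[(0.146+0.0668·6.58)/(0.146+0.0668·1.80)] = 2.186·ln(0.5855/0.2664) = 1.721 mol/dm³.
Then C_P = (C_{A0}−C_A) − C_Q = 4.777 − 1.721 = 3.056 mol/dm³.
Y_P = C_P/C_{A0} = 3.056/6.58 = 0.464.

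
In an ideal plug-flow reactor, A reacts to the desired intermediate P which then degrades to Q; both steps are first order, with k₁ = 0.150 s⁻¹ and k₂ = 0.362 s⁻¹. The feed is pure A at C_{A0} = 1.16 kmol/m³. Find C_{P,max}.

Evaluating C_P at τ_opt = ln(k₂/k₁)/(k₂−k₁) gives C_{P,max}/C_{A0} = (k₁/k₂)^[k₂/(k₂−k₁)].
= (0.150/0.362)^(0.362/(0.362−0.150)) = (0.4144)^(1.708) = 0.2222.
C_{P,max} = 0.2222×1.16 = 0.258 kmol/m³.

0.258 kmol/m³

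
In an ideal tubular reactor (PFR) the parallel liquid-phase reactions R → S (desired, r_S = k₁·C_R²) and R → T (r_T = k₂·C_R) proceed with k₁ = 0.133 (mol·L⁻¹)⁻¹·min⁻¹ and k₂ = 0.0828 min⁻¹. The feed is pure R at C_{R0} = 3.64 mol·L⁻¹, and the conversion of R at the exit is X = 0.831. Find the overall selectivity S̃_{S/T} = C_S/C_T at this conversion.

C_R = C_{R0}(1−X) = 0.6152 mol·L⁻¹.
Along a PFR/batch, dC_T/dC_R = −r_T/(r_S+r_T) = −k₂/(k₂+k₁·C_R).
Integrating from C_{R0} to C_R: C_T = (0.0828/0.133)·ln[(0.0828+0.133·3.64)/(0.0828+0.133·0.615)] = 0.6226·ln(0.5669/0.1646) = 0.7699 mol·L⁻¹.
Then C_S = (C_{R0}−C_R) − C_T = 3.025 − 0.7699 = 2.255 mol·L⁻¹.
S̃_{S/T} = C_S/C_T = 2.255/0.7699 = 2.93.

2.93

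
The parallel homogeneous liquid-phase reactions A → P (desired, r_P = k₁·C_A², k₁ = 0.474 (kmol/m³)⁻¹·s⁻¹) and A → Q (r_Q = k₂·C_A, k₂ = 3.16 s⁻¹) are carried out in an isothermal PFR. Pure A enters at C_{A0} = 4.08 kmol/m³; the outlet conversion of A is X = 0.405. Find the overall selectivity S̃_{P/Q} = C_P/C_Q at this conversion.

0.485

C_A = C_{A0}(1−X) = 2.428 kmol/m³.
Along a PFR/batch, dC_Q/dC_A = −r_Q/(r_P+r_Q) = −k₂/(k₂+k₁·C_A).
Integrating from C_{A0} to C_A: C_Q = (3.16/0.474)·ln[(3.16+0.474·4.08)/(3.16+0.474·2.43)] = 6.667·ln(5.094/4.311) = 1.113 kmol/m³.
Then C_P = (C_{A0}−C_A) − C_Q = 1.652 − 1.113 = 0.5394 kmol/m³.
S̃_{P/Q} = C_P/C_Q = 0.5394/1.113 = 0.485.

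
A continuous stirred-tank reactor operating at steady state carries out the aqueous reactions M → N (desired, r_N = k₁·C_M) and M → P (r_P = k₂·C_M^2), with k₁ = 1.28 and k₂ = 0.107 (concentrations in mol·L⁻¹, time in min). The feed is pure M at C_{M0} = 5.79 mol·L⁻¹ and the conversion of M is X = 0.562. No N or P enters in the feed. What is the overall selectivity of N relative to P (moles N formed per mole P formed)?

4.72

Exit C_M = C_{M0}(1−X) = 5.79×0.438 = 2.536 mol·L⁻¹.
In a CSTR the entire volume is at exit conditions, so r_N = 1.28×2.536 = 3.246 and r_P = 0.107×2.536^2 = 0.6882.
Overall selectivity = C_N/C_P = r_Nτ/(r_Pτ) = r_N/r_P = 4.72.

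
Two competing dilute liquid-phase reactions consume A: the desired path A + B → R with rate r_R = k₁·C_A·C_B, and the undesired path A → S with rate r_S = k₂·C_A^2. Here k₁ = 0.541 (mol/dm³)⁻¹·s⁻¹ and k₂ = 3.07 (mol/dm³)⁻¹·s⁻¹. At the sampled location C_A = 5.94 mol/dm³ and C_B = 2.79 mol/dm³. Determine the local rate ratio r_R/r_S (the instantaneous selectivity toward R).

S_{R/S} = r_R/r_S = (k₁·C_A·C_B)/(k₂·C_A^2) = (k₁/k₂)·C_A⁻¹·C_B.
= (0.541×5.940×2.790) / (3.07×5.940^2) = 8.966/108.3 = 0.0828.
The undesired path is higher order in A, so low C_A (CSTR or dilute feed) favours R.

0.0828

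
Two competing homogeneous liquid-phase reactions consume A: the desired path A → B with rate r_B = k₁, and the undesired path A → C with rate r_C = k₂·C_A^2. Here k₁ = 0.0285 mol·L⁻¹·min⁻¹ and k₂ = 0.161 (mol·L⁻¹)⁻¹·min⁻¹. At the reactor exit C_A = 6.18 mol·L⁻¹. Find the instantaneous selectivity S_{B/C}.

S_{B/C} = r_B/r_C = (k₁)/(k₂·C_A^2) = (k₁/k₂)·C_A^-2.
= (0.0285) / (0.161×6.180^2) = 0.02850/6.149 = 0.00463.
The undesired path is higher order in A, so low C_A (CSTR or dilute feed) favours B.

0.00463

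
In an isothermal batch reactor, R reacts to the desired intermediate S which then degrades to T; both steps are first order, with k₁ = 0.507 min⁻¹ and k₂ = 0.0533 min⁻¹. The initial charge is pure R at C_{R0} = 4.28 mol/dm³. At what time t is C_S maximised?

4.96 min

The intermediate peaks when r₁ = r₂, i.e. k₁e^(−k₁t) = k₂e^(−k₂t), giving t_opt = ln(k₂/k₁)/(k₂−k₁).
= ln(0.0533/0.507)/(0.0533−0.507) = ln(0.1051)/-0.4537 = -2.253/-0.4537 = 4.96 min.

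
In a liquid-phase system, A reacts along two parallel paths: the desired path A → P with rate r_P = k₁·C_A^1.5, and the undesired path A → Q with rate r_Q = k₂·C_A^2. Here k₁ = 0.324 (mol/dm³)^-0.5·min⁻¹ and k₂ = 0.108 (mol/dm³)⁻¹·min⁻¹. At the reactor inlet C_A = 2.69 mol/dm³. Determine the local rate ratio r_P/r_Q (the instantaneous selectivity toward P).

1.83

S_{P/Q} = r_P/r_Q = (k₁·C_A^1.5)/(k₂·C_A^2) = (k₁/k₂)·C_A^-0.5.
= (0.324×2.690^1.5) / (0.108×2.690^2) = 1.429/0.7815 = 1.83.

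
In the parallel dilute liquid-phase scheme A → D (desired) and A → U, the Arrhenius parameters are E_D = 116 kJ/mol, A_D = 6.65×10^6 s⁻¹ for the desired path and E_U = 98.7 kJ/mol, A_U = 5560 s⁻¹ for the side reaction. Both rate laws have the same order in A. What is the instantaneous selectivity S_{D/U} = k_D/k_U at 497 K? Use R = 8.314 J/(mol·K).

18.2

Since both paths have the same order in A, the concentration cancels and S_{D/U} = k_D/k_U = (A_D/A_U)·exp[(E_U−E_D)/(RT)].
(E_U−E_D)/(RT) = (98.7−116)×10³/(8.314×497) = -17300/4132 = -4.187.
k_D/k_U = (6.65×10^6/5560)·exp(-4.187) = 1196 × 0.01520 = 18.2.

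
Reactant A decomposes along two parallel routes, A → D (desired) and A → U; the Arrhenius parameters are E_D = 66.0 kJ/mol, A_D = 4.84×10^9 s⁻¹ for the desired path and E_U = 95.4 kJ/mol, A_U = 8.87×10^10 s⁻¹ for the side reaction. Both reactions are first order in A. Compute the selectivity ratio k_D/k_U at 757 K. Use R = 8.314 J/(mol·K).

5.83

Since both paths have the same order in A, the concentration cancels and S_{D/U} = k_D/k_U = (A_D/A_U)·exp[(E_U−E_D)/(RT)].
(E_U−E_D)/(RT) = (95.4−66.0)×10³/(8.314×757) = 29400/6294 = 4.671.
k_D/k_U = (4.84×10^9/8.87×10^10)·exp(4.671) = 0.05457 × 106.8 = 5.83.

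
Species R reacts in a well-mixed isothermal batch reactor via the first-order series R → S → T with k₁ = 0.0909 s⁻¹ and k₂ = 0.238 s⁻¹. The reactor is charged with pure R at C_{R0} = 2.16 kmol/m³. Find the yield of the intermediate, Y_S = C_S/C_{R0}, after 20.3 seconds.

0.0927

The intermediate concentration in a first-order A→B→C sequence is C_S = k₁C_{R0}(e^(−k₁t) − e^(−k₂t))/(k₂−k₁).
e^(−k₁t) = e^(−0.0909×20.3) = e^(−1.845) = 0.1580; e^(−k₂t) = e^(−4.831) = 0.007975.
C_S = 0.0909×2.16/(0.238−0.0909) × (0.1580−0.007975) = 1.335×0.1500 = 0.2002 kmol/m³.
Y_S = C_S/C_{R0} = 0.2002/2.16 = 0.0927.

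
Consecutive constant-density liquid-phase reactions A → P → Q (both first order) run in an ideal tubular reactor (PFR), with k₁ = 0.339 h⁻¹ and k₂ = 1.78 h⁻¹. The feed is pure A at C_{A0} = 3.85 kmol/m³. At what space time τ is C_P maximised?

1.15 h

Setting dC_P/dτ = 0 gives τ_opt = ln(k₂/k₁)/(k₂−k₁).
= ln(1.78/0.339)/(1.78−0.339) = ln(5.251)/1.441 = 1.658/1.441 = 1.15 h.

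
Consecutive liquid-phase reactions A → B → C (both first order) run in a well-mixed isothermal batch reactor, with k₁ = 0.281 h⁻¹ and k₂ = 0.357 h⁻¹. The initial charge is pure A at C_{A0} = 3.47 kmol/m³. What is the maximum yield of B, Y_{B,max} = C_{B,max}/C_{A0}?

0.325

At the optimum, C_{B,max}/C_{A0} = (k₁/k₂)^[k₂/(k₂−k₁)].
= (0.281/0.357)^(0.357/(0.357−0.281)) = (0.7871)^(4.697) = 0.3248.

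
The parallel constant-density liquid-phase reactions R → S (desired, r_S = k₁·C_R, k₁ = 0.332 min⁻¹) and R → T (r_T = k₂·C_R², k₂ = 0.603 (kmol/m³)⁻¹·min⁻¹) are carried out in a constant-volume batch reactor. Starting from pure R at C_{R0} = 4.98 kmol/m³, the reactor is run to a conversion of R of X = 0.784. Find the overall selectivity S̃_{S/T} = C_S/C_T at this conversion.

C_R = C_{R0}(1−X) = 1.076 kmol/m³.
Along a PFR/batch, dC_S/dC_R = −r_S/(r_S+r_T) = −k₁/(k₁+k₂·C_R).
Integrating from C_{R0} to C_R: C_S = (0.332/0.603)·ln[(0.332+0.603·4.98)/(0.332+0.603·1.08)] = 0.5506·ln(3.335/0.9806) = 0.6739 kmol/m³.
C_T = (C_{R0}−C_R)−C_S = 3.230 kmol/m³; S̃_{S/T} = 0.6739/3.230 = 0.209.

0.209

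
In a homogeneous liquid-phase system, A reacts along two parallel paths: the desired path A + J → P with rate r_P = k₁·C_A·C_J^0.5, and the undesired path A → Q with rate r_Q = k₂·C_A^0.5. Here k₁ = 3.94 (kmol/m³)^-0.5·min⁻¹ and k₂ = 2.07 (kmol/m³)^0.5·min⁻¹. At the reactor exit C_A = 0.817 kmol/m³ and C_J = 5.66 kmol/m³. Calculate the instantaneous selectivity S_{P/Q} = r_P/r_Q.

S_{P/Q} = r_P/r_Q = (k₁·C_A·C_J^0.5)/(k₂·C_A^0.5) = (k₁/k₂)·C_A^0.5·C_J^0.5.
= (3.94×0.8170×5.660^0.5) / (2.07×0.8170^0.5) = 7.658/1.871 = 4.09.

4.09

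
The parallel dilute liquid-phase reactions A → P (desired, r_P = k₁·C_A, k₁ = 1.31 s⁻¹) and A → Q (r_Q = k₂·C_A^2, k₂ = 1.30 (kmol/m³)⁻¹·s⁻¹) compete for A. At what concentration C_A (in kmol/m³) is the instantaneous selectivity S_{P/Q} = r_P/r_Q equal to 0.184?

S_{P/Q} = (k₁/k₂)·C_A⁻¹ ⇒ C_A = (S·k₂/k₁)^(-1).
= (0.184×1.30/1.31)^(-1) = (0.1826)^(-1) = 5.48 kmol/m³.

5.48 kmol/m³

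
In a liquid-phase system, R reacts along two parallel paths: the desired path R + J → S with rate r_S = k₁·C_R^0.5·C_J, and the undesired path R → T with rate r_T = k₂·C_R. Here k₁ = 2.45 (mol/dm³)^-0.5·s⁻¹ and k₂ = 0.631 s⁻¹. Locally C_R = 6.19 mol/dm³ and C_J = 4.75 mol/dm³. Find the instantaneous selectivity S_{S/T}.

7.41

S_{S/T} = r_S/r_T = (k₁·C_R^0.5·C_J)/(k₂·C_R) = (k₁/k₂)·C_R^-0.5·C_J.
= (2.45×6.190^0.5×4.750) / (0.631×6.190) = 28.95/3.906 = 7.41.
The undesired path is higher order in R, so low C_R (CSTR or dilute feed) favours S.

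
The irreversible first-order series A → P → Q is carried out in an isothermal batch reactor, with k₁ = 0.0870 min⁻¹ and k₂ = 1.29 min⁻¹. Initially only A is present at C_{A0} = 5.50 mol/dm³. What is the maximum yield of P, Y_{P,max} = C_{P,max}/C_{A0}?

0.0555

At the optimum, C_{P,max}/C_{A0} = (k₁/k₂)^[k₂/(k₂−k₁)].
= (0.0870/1.29)^(1.29/(1.29−0.0870)) = (0.06744)^(1.072) = 0.05549.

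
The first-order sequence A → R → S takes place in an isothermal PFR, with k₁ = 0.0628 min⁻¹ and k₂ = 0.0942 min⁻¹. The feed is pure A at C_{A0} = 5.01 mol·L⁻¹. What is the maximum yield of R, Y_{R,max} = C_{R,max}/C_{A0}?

At the optimum, C_{R,max}/C_{A0} = (k₁/k₂)^[k₂/(k₂−k₁)].
= (0.0628/0.0942)^(0.0942/(0.0942−0.0628)) = (0.6667)^(3.000) = 0.2963.

0.296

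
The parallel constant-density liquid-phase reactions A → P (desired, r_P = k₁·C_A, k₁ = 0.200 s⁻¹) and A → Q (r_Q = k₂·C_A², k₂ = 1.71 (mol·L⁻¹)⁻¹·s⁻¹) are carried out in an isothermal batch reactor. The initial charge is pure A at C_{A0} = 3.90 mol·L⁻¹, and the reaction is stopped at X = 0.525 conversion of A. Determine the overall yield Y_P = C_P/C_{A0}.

C_A = C_{A0}(1−X) = 1.852 mol·L⁻¹.
Along a PFR/batch, dC_P/dC_A = −r_P/(r_P+r_Q) = −k₁/(k₁+k₂·C_A).
Integrating from C_{A0} to C_A: C_P = (0.200/1.71)·ln[(0.200+1.71·3.90)/(0.200+1.71·1.85)] = 0.1170·ln(6.869/3.368) = 0.08336 mol·L⁻¹.
Y_P = C_P/C_{A0} = 0.08336/3.90 = 0.0214.

0.0214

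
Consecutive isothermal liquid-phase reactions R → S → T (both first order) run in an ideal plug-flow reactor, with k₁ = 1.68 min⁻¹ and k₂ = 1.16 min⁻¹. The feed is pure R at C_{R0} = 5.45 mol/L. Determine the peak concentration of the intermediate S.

Evaluating C_S at τ_opt = ln(k₂/k₁)/(k₂−k₁) gives C_{S,max}/C_{R0} = (k₁/k₂)^[k₂/(k₂−k₁)].
= (1.68/1.16)^(1.16/(1.16−1.68)) = (1.448)^(-2.231) = 0.4377.
C_{S,max} = 0.4377×5.45 = 2.39 mol/L.

2.39 mol/L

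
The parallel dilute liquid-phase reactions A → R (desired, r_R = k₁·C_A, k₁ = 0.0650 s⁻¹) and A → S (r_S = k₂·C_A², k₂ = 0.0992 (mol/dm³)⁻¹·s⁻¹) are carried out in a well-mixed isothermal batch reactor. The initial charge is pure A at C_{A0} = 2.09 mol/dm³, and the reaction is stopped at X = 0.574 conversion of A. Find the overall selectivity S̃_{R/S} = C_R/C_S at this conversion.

C_A = C_{A0}(1−X) = 0.8903 mol/dm³.
Along a PFR/batch, dC_R/dC_A = −r_R/(r_R+r_S) = −k₁/(k₁+k₂·C_A).
Integrating from C_{A0} to C_A: C_R = (0.0650/0.0992)·ln[(0.0650+0.0992·2.09)/(0.0650+0.0992·0.890)] = 0.6552·ln(0.2723/0.1533) = 0.3764 mol/dm³.
C_S = (C_{A0}−C_A)−C_R = 0.8232 mol/dm³; S̃_{R/S} = 0.3764/0.8232 = 0.457.

0.457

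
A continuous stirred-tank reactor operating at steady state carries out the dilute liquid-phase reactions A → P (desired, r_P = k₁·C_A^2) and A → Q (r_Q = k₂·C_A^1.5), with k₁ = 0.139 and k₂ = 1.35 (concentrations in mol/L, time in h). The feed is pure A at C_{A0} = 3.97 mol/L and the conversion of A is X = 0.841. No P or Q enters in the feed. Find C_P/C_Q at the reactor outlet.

0.0818

Exit C_A = C_{A0}(1−X) = 3.97×0.159 = 0.6312 mol/L.
A CSTR operates uniformly at the exit composition, giving r_P = 0.05538 and r_Q = 0.6770 (each k·C_A^n at C_A = 0.6312).
Overall selectivity = C_P/C_Q = r_Pτ/(r_Qτ) = r_P/r_Q = 0.0818.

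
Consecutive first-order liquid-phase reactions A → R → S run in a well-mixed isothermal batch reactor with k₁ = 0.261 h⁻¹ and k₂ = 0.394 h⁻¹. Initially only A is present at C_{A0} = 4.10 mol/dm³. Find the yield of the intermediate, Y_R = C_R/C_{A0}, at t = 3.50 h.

0.293

Solving the coupled first-order balances gives C_R(t) = [k₁/(k₂−k₁)]·C_{A0}·(e^(−k₁t) − e^(−k₂t)).
e^(−k₁t) = e^(−0.261×3.50) = e^(−0.9135) = 0.4011; e^(−k₂t) = e^(−1.379) = 0.2518.
C_R = 0.261×4.10/(0.394−0.261) × (0.4011−0.2518) = 8.046×0.1493 = 1.201 mol/dm³.
Y_R = C_R/C_{A0} = 1.201/4.10 = 0.293.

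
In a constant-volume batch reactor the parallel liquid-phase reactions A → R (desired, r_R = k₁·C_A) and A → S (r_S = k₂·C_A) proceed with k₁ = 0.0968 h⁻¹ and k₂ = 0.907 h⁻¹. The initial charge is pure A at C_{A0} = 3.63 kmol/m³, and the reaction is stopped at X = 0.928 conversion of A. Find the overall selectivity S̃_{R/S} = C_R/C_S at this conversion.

C_A = C_{A0}(1−X) = 0.2614 kmol/m³.
Both paths are first order in A, so the instantaneous fraction to R is constant: dC_R/d(−C_A) = k₁/(k₁+k₂) = 0.09643.
C_R = 0.09643·(C_{A0}−C_A) = 0.09643×3.369 = 0.325 kmol/m³.
C_S = (C_{A0}−C_A)−C_R = 3.044 kmol/m³; S̃_{R/S} = 0.3248/3.044 = 0.107.

0.107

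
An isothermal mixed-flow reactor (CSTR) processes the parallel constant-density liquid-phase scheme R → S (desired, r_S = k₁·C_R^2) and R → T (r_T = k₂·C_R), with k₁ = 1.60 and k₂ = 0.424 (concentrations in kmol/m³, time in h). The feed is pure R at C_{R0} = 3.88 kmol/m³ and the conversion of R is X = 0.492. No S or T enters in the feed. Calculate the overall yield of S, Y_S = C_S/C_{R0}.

Exit C_R = C_{R0}(1−X) = 3.88×0.508 = 1.971 kmol/m³.
A CSTR operates uniformly at the exit composition, giving r_S = 6.216 and r_T = 0.8357 (each k·C_R^n at C_R = 1.971).
Fraction of consumed R going to S: r_S/(r_S+r_T) = 0.8815.
C_S = 0.8815·C_{R0}·X = 0.8815×3.88×0.492 = 1.68 kmol/m³; Y_S = C_S/C_{R0} = 0.434.

0.434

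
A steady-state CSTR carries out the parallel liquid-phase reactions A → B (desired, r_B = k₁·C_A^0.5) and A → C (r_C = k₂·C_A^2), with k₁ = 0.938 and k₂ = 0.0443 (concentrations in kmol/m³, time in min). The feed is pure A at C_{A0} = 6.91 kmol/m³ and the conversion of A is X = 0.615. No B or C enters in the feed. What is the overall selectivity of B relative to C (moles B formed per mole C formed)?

4.88

Exit C_A = C_{A0}(1−X) = 6.91×0.385 = 2.660 kmol/m³.
A CSTR operates uniformly at the exit composition, giving r_B = 1.530 and r_C = 0.3135 (each k·C_A^n at C_A = 2.660).
Overall selectivity = C_B/C_C = r_Bτ/(r_Cτ) = r_B/r_C = 4.88.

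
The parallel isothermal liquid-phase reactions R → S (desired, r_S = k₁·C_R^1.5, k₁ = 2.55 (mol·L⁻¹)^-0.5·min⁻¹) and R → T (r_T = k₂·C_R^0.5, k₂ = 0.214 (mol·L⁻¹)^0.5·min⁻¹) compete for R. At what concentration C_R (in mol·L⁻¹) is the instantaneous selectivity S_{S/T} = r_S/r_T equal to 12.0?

S_{S/T} = (k₁/k₂)·C_R ⇒ C_R = S·k₂/k₁.
= 12.0×0.214/2.55 = 1.01 mol·L⁻¹.

1.01 mol·L⁻¹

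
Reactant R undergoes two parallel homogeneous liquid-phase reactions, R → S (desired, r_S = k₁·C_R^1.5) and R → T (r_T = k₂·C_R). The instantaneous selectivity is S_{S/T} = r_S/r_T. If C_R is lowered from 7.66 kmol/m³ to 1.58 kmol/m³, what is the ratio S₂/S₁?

0.454

S_{S/T} = (k₁/k₂)·C_R^0.5, so S₂/S₁ = (C_{R,2}/C_{R,1})^0.5.
= (1.58/7.66)^0.5 = (0.2063)^0.5 = 0.454.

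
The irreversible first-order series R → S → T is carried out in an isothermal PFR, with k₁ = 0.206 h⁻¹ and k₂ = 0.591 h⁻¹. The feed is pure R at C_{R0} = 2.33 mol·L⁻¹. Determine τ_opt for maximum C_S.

2.74 h

The intermediate peaks when r₁ = r₂, i.e. k₁e^(−k₁τ) = k₂e^(−k₂τ), giving τ_opt = ln(k₂/k₁)/(k₂−k₁).
= ln(0.591/0.206)/(0.591−0.206) = ln(2.869)/0.3850 = 1.054/0.3850 = 2.74 h.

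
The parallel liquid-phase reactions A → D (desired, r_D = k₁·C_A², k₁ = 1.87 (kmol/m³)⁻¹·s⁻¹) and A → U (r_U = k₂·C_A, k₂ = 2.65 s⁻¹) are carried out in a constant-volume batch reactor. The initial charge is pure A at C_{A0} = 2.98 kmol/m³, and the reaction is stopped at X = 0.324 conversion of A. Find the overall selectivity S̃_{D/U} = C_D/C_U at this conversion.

C_A = C_{A0}(1−X) = 2.014 kmol/m³.
Along a PFR/batch, dC_U/dC_A = −r_U/(r_D+r_U) = −k₂/(k₂+k₁·C_A).
Integrating from C_{A0} to C_A: C_U = (2.65/1.87)·ln[(2.65+1.87·2.98)/(2.65+1.87·2.01)] = 1.417·ln(8.223/6.417) = 0.3513 kmol/m³.
Then C_D = (C_{A0}−C_A) − C_U = 0.9655 − 0.3513 = 0.6142 kmol/m³.
S̃_{D/U} = C_D/C_U = 0.6142/0.3513 = 1.75.

1.75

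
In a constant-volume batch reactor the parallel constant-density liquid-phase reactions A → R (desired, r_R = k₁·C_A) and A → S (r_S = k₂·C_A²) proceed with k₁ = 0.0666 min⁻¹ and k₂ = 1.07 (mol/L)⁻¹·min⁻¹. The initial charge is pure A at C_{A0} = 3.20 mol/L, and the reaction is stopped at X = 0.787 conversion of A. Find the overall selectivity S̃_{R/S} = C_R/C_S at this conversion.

0.0379

C_A = C_{A0}(1−X) = 0.6816 mol/L.
Along a PFR/batch, dC_R/dC_A = −r_R/(r_R+r_S) = −k₁/(k₁+k₂·C_A).
Integrating from C_{A0} to C_A: C_R = (0.0666/1.07)·ln[(0.0666+1.07·3.20)/(0.0666+1.07·0.682)] = 0.06224·ln(3.491/0.7959) = 0.09202 mol/L.
C_S = (C_{A0}−C_A)−C_R = 2.426 mol/L; S̃_{R/S} = 0.09202/2.426 = 0.0379.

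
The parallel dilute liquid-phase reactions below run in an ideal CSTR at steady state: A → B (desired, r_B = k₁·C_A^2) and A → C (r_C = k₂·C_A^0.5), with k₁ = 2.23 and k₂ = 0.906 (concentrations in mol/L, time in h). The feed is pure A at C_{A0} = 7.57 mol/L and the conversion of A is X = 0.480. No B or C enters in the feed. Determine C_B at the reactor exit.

3.45 mol/L

Exit C_A = C_{A0}(1−X) = 7.57×0.520 = 3.936 mol/L.
Rates in a CSTR are evaluated at the outlet concentration: r_B = 2.23×3.936^2 = 34.55, r_C = 0.906×3.936^0.5 = 1.798.
Fraction of consumed A going to B: r_B/(r_B+r_C) = 0.9506.
C_B = 0.9506·C_{A0}·X = 0.9506×7.57×0.480 = 3.45 mol/L.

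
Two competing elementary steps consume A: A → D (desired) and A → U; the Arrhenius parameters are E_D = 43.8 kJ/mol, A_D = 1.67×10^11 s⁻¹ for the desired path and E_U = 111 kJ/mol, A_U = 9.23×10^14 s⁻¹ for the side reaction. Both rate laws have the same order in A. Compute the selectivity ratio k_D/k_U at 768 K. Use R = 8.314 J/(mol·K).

k_D/k_U = (A_D/A_U)·exp[−(E_D−E_U)/(RT)] = (A_D/A_U)·exp[(E_U−E_D)/(RT)].
(E_U−E_D)/(RT) = (111−43.8)×10³/(8.314×768) = 67200/6385 = 10.52.
k_D/k_U = (1.67×10^11/9.23×10^14)·exp(10.52) = 1.809×10^-4 × 37213 = 6.73.
Since E_D < E_U, lowering the temperature improves selectivity toward D.

6.73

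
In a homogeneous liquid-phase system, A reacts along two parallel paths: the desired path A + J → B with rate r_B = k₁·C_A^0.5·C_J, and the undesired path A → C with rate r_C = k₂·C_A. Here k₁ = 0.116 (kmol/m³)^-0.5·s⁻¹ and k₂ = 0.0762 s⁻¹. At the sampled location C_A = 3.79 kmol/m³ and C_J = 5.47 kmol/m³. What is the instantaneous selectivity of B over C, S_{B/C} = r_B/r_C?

4.28

S_{B/C} = r_B/r_C = (k₁·C_A^0.5·C_J)/(k₂·C_A) = (k₁/k₂)·C_A^-0.5·C_J.
= (0.116×3.790^0.5×5.470) / (0.0762×3.790) = 1.235/0.2888 = 4.28.
The undesired path is higher order in A, so low C_A (CSTR or dilute feed) favours B.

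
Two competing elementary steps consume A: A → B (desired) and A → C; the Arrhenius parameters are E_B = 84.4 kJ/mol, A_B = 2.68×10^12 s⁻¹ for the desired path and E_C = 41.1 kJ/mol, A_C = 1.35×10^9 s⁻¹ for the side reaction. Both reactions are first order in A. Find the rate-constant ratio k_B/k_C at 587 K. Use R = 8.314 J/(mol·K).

0.278

k_B/k_C = (A_B/A_C)·exp[−(E_B−E_C)/(RT)] = (A_B/A_C)·exp[(E_C−E_B)/(RT)].
(E_C−E_B)/(RT) = (41.1−84.4)×10³/(8.314×587) = -43300/4880 = -8.872.
k_B/k_C = (2.68×10^12/1.35×10^9)·exp(-8.872) = 1985 × 1.402×10^-4 = 0.278.
Since E_B > E_C, raising the temperature improves selectivity toward B.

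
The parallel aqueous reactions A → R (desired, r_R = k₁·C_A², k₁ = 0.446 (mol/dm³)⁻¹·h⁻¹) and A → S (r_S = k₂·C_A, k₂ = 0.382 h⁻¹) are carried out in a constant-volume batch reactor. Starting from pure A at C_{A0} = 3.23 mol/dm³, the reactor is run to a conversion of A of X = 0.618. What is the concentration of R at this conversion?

C_A = C_{A0}(1−X) = 1.234 mol/dm³.
Along a PFR/batch, dC_S/dC_A = −r_S/(r_R+r_S) = −k₂/(k₂+k₁·C_A).
Integrating from C_{A0} to C_A: C_S = (0.382/0.446)·ln[(0.382+0.446·3.23)/(0.382+0.446·1.23)] = 0.8565·ln(1.823/0.9323) = 0.5742 mol/dm³.
Then C_R = (C_{A0}−C_A) − C_S = 1.996 − 0.5742 = 1.422 mol/dm³.

1.42 mol/dm³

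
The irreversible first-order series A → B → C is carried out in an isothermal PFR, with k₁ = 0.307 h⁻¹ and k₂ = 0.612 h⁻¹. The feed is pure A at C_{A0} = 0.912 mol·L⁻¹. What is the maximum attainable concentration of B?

0.228 mol·L⁻¹

Evaluating C_B at τ_opt = ln(k₂/k₁)/(k₂−k₁) gives C_{B,max}/C_{A0} = (k₁/k₂)^[k₂/(k₂−k₁)].
= (0.307/0.612)^(0.612/(0.612−0.307)) = (0.5016)^(2.007) = 0.2505.
C_{B,max} = 0.2505×0.912 = 0.228 mol·L⁻¹.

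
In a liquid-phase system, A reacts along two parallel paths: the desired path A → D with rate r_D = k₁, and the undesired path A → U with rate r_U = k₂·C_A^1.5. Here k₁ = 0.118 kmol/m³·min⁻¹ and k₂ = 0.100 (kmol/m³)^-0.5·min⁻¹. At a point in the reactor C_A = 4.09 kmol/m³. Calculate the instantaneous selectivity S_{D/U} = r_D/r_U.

S_{D/U} = r_D/r_U = (k₁)/(k₂·C_A^1.5) = (k₁/k₂)·C_A^-1.5.
= (0.118) / (0.100×4.090^1.5) = 0.1180/0.8272 = 0.143.

0.143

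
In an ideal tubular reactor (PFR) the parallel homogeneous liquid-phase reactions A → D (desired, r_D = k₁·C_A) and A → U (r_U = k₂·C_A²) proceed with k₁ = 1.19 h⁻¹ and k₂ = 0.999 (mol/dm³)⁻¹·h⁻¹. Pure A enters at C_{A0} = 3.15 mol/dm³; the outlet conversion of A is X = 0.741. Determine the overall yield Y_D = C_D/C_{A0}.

0.292

C_A = C_{A0}(1−X) = 0.8158 mol/dm³.
Along a PFR/batch, dC_D/dC_A = −r_D/(r_D+r_U) = −k₁/(k₁+k₂·C_A).
Integrating from C_{A0} to C_A: C_D = (1.19/0.999)·ln[(1.19+0.999·3.15)/(1.19+0.999·0.816)] = 1.191·ln(4.337/2.005) = 0.9190 mol/dm³.
Y_D = C_D/C_{A0} = 0.9190/3.15 = 0.292.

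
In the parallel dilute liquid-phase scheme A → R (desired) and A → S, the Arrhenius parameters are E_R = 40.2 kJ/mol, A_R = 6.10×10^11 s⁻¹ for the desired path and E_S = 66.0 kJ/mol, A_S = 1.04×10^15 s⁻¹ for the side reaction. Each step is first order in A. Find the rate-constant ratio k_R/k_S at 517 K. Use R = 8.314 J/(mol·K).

With equal orders, S_{R/S} = k_R/k_S = (A_R/A_S)·exp[(E_S−E_R)/(RT)].
(E_S−E_R)/(RT) = (66.0−40.2)×10³/(8.314×517) = 25800/4298 = 6.002.
k_R/k_S = (6.10×10^11/1.04×10^15)·exp(6.002) = 5.865×10^-4 × 404.4 = 0.237.
Since E_R < E_S, lowering the temperature improves selectivity toward R.

0.237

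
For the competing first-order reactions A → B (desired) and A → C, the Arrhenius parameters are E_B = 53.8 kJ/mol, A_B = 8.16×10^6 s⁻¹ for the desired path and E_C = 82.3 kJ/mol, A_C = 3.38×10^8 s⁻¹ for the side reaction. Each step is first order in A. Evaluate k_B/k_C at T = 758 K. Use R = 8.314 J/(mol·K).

With equal orders, S_{B/C} = k_B/k_C = (A_B/A_C)·exp[(E_C−E_B)/(RT)].
(E_C−E_B)/(RT) = (82.3−53.8)×10³/(8.314×758) = 28500/6302 = 4.522.
k_B/k_C = (8.16×10^6/3.38×10^8)·exp(4.522) = 0.02414 × 92.05 = 2.22.

2.22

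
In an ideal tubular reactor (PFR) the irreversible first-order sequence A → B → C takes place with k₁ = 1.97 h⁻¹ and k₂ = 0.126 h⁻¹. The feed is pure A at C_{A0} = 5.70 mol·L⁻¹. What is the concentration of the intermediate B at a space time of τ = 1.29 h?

For first-order series with pure A initially, C_B(τ) = k₁C_{A0}/(k₂−k₁)·(e^(−k₁τ) − e^(−k₂τ)).
e^(−k₁τ) = e^(−1.97×1.29) = e^(−2.541) = 0.07876; e^(−k₂τ) = e^(−0.1625) = 0.8500.
C_B = 1.97×5.70/(0.126−1.97) × (0.07876−0.8500) = (-6.089)×(-0.7712) = 4.696 mol·L⁻¹.

4.70 mol·L⁻¹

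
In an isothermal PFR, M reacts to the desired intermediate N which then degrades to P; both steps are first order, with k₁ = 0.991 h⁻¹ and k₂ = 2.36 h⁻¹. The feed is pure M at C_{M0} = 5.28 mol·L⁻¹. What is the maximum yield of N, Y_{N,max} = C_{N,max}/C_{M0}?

At the optimum, C_{N,max}/C_{M0} = (k₁/k₂)^[k₂/(k₂−k₁)].
= (0.991/2.36)^(2.36/(2.36−0.991)) = (0.4199)^(1.724) = 0.2241.

0.224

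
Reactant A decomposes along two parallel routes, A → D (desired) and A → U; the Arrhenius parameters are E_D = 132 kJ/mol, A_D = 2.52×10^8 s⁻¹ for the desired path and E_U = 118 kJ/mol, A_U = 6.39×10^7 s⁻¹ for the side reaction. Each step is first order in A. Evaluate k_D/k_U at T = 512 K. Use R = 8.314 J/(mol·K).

With equal orders, S_{D/U} = k_D/k_U = (A_D/A_U)·exp[(E_U−E_D)/(RT)].
(E_U−E_D)/(RT) = (118−132)×10³/(8.314×512) = -14000/4257 = -3.289.
k_D/k_U = (2.52×10^8/6.39×10^7)·exp(-3.289) = 3.944 × 0.03730 = 0.147.
Since E_D > E_U, raising the temperature improves selectivity toward D.

0.147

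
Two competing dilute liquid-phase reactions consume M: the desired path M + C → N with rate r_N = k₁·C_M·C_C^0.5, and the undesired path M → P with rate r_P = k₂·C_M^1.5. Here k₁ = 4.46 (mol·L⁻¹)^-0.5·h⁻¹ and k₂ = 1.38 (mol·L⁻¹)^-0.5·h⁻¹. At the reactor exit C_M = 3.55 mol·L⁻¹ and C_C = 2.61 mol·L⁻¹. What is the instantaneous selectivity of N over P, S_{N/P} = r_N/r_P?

2.77

S_{N/P} = r_N/r_P = (k₁·C_M·C_C^0.5)/(k₂·C_M^1.5) = (k₁/k₂)·C_M^-0.5·C_C^0.5.
= (4.46×3.550×2.610^0.5) / (1.38×3.550^1.5) = 25.58/9.230 = 2.77.
The undesired path is higher order in M, so low C_M (CSTR or dilute feed) favours N.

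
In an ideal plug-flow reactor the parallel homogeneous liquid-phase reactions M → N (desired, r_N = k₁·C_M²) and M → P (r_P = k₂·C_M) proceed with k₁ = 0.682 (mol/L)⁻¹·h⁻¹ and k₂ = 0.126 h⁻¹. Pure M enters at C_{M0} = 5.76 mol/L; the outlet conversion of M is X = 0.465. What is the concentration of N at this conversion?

2.57 mol/L

C_M = C_{M0}(1−X) = 3.082 mol/L.
Along a PFR/batch, dC_P/dC_M = −r_P/(r_N+r_P) = −k₂/(k₂+k₁·C_M).
Integrating from C_{M0} to C_M: C_P = (0.126/0.682)·ln[(0.126+0.682·5.76)/(0.126+0.682·3.08)] = 0.1848·ln(4.054/2.228) = 0.1106 mol/L.
Then C_N = (C_{M0}−C_M) − C_P = 2.678 − 0.1106 = 2.568 mol/L.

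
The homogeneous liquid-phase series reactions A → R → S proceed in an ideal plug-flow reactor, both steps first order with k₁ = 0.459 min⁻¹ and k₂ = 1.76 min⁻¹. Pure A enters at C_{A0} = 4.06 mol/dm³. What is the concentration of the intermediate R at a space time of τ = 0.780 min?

0.638 mol/dm³

For first-order series with pure A initially, C_R(τ) = k₁C_{A0}/(k₂−k₁)·(e^(−k₁τ) − e^(−k₂τ)).
e^(−k₁τ) = e^(−0.459×0.780) = e^(−0.3580) = 0.6991; e^(−k₂τ) = e^(−1.373) = 0.2534.
C_R = 0.459×4.06/(1.76−0.459) × (0.6991−0.2534) = 1.432×0.4457 = 0.6384 mol/dm³.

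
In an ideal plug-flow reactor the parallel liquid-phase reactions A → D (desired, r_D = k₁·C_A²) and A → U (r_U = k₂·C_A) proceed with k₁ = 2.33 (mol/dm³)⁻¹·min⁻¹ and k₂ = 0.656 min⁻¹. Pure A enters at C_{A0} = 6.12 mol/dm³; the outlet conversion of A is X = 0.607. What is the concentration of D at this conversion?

C_A = C_{A0}(1−X) = 2.405 mol/dm³.
Along a PFR/batch, dC_U/dC_A = −r_U/(r_D+r_U) = −k₂/(k₂+k₁·C_A).
Integrating from C_{A0} to C_A: C_U = (0.656/2.33)·ln[(0.656+2.33·6.12)/(0.656+2.33·2.41)] = 0.2815·ln(14.92/6.260) = 0.2444 mol/dm³.
Then C_D = (C_{A0}−C_A) − C_U = 3.715 − 0.2444 = 3.470 mol/dm³.

3.47 mol/dm³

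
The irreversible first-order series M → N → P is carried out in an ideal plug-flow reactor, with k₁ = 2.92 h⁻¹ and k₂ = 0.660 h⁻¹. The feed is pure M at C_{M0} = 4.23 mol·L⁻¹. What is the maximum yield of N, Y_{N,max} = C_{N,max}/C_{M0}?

0.648

For a first-order series the maximum intermediate yield is C_{N,max}/C_{M0} = (k₁/k₂)^[k₂/(k₂−k₁)].
= (2.92/0.660)^(0.660/(0.660−2.92)) = (4.424)^(-0.2920) = 0.6477.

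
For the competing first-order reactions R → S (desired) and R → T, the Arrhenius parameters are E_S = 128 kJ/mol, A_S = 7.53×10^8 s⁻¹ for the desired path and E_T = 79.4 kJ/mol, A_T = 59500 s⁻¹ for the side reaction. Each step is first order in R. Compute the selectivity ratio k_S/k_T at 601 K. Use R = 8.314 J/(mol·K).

k_S/k_T = (A_S/A_T)·exp[−(E_S−E_T)/(RT)] = (A_S/A_T)·exp[(E_T−E_S)/(RT)].
(E_T−E_S)/(RT) = (79.4−128)×10³/(8.314×601) = -48600/4997 = -9.726.
k_S/k_T = (7.53×10^8/59500)·exp(-9.726) = 12655 × 5.969×10^-5 = 0.755.

0.755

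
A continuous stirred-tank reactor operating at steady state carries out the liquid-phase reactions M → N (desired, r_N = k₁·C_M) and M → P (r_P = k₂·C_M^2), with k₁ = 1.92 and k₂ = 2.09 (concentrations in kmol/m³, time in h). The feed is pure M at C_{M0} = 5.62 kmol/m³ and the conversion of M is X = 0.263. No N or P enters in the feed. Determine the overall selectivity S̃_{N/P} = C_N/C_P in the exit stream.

0.222

Exit C_M = C_{M0}(1−X) = 5.62×0.737 = 4.142 kmol/m³.
Rates in a CSTR are evaluated at the outlet concentration: r_N = 1.92×4.142 = 7.953, r_P = 2.09×4.142^2 = 35.86.
Overall selectivity = C_N/C_P = r_Nτ/(r_Pτ) = r_N/r_P = 0.222.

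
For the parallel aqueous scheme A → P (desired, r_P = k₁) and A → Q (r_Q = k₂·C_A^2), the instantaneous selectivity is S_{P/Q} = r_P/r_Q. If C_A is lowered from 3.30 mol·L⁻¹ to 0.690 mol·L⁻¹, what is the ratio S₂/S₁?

22.9

S_{P/Q} = (k₁/k₂)·C_A^-2, so S₂/S₁ = (C_{A,2}/C_{A,1})^-2.
= (0.690/3.30)^(-2) = (0.2091)^(-2) = 22.9.
Selectivity toward P rises as C_A falls — low-concentration operation is favoured.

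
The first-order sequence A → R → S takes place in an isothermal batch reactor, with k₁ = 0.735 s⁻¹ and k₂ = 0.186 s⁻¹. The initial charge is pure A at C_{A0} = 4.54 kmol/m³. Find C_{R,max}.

At the optimum, C_{R,max}/C_{A0} = (k₁/k₂)^[k₂/(k₂−k₁)].
= (0.735/0.186)^(0.186/(0.186−0.735)) = (3.952)^(-0.3388) = 0.6278.
C_{R,max} = 0.6278×4.54 = 2.85 kmol/m³.

2.85 kmol/m³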